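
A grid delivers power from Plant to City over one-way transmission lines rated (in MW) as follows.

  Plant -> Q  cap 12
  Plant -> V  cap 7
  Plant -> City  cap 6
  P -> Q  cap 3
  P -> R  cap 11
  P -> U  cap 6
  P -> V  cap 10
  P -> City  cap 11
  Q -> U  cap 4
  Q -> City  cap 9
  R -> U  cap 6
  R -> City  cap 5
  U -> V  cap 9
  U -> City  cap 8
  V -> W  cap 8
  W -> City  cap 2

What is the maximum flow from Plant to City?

Augment Plant→City: bottleneck 6, flow now 6.
Augment Plant→Q→City: bottleneck 9, flow now 15.
Augment Plant→Q→U→City: bottleneck 3, flow now 18.
Augment Plant→V→W→City: bottleneck 2, flow now 20.
No augmenting path remains; maximum flow = 20.
In the residual graph, reachable from Plant: {Plant, V, W}.
Min-cut edges: Plant→Q (12), Plant→City (6), W→City (2); capacity 12 + 6 + 2 = 20.
This cut is saturated, so no flow can exceed 20.

20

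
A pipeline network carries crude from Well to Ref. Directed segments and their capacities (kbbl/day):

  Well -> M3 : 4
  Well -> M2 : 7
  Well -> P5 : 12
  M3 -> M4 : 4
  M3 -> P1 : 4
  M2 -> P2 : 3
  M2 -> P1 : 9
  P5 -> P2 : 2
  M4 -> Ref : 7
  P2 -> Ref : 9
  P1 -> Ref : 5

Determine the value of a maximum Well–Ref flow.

13

Augment Well→M3→M4→Ref: bottleneck 4, flow now 4.
Augment Well→M2→P2→Ref: bottleneck 3, flow now 7.
Augment Well→M2→P1→Ref: bottleneck 4, flow now 11.
Augment Well→P5→P2→Ref: bottleneck 2, flow now 13.
No augmenting path remains; maximum flow = 13.
In the residual graph, reachable from Well: {Well, P5}.
Min-cut edges: Well→M3 (4), Well→M2 (7), P5→P2 (2); capacity 4 + 7 + 2 = 13.
This cut is saturated, so no flow can exceed 13.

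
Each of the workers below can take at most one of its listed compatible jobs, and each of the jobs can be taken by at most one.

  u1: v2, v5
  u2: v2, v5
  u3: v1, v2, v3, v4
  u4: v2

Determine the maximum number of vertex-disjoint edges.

3

Unit-capacity flow: source→left, listed edges, right→sink; max matching = max flow.
Augmenting path u1→v2 (+1); matched 1.
Augmenting path u2→v5 (+1); matched 2.
Augmenting path u3→v1 (+1); matched 3.
No augmenting path remains; maximum matching = 3.
König certificate: {u3, v2, v5} is a vertex cover of size 3 (every listed pair touches it), so no matching can be larger.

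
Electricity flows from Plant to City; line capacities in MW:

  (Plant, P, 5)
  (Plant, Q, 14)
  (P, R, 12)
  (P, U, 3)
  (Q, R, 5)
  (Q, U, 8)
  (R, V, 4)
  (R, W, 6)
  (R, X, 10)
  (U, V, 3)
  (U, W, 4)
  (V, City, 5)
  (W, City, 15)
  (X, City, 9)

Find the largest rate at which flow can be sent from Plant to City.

Augment Plant→P→R→V→City: bottleneck 4, flow now 4.
Augment Plant→P→R→W→City: bottleneck 1, flow now 5.
Augment Plant→Q→R→W→City: bottleneck 5, flow now 10.
Augment Plant→Q→U→V→City: bottleneck 1, flow now 11.
Augment Plant→Q→U→W→City: bottleneck 4, flow now 15.
Augment Plant→Q→U→V→R→X→City: bottleneck 2, flow now 17. (uses reverse residual edge)
No augmenting path remains; maximum flow = 17.
In the residual graph, reachable from Plant: {Plant, Q, U}.
Min-cut edges: Plant→P (5), Q→R (5), U→V (3), U→W (4); capacity 5 + 5 + 3 + 4 = 17.
This cut is saturated, so no flow can exceed 17.

17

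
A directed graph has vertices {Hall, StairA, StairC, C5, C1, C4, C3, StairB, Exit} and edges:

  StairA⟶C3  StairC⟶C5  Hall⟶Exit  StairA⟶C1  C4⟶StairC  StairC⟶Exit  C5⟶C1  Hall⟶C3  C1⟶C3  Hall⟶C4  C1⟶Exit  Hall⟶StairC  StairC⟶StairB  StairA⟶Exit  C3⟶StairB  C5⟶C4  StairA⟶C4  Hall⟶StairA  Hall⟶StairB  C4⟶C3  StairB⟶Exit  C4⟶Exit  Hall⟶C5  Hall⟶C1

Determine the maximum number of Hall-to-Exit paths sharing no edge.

6

Assign every edge capacity 1; by Menger, the answer equals the max flow.
Path Hall→Exit (+1); total 1.
Path Hall→StairA→Exit (+1); total 2.
Path Hall→StairC→Exit (+1); total 3.
Path Hall→C1→Exit (+1); total 4.
Path Hall→C4→Exit (+1); total 5.
Path Hall→StairB→Exit (+1); total 6.
No residual Hall→Exit path; max flow = 6.
Certifying cut of size 6: {C1→Exit, C4→Exit, Hall→Exit, Hall→StairA, StairB→Exit, StairC→Exit}.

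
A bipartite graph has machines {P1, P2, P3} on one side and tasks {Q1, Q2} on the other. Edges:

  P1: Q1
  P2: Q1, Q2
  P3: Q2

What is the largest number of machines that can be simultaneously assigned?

Unit-capacity flow: source→left, listed edges, right→sink; max matching = max flow.
Augmenting path P1→Q1 (+1); matched 1.
Augmenting path P2→Q2 (+1); matched 2.
No augmenting path remains; maximum matching = 2.
König certificate: {Q1, Q2} is a vertex cover of size 2 (every listed pair touches it), so no matching can be larger.

2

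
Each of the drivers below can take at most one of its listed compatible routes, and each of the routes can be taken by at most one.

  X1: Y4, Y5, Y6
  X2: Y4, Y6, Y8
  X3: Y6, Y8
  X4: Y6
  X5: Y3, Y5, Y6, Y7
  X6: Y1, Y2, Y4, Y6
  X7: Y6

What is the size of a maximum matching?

Unit-capacity flow: source→left, listed edges, right→sink; max matching = max flow.
Augmenting path X1→Y4 (+1); matched 1.
Augmenting path X2→Y6 (+1); matched 2.
Augmenting path X3→Y8 (+1); matched 3.
Augmenting path X5→Y3 (+1); matched 4.
Augmenting path X6→Y1 (+1); matched 5.
Augmenting path X4→Y6→X2→Y4→X1→Y5 (+1); matched 6.
No augmenting path remains; maximum matching = 6.
König certificate: {X1, X2, X3, X5, X6, Y6} is a vertex cover of size 6 (every listed pair touches it), so no matching can be larger.

6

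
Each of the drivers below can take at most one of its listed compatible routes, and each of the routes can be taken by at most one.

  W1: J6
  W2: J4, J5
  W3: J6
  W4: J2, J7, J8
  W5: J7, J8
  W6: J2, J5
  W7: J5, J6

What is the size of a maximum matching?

6

Unit-capacity flow: source→left, listed edges, right→sink; max matching = max flow.
Augmenting path W1→J6 (+1); matched 1.
Augmenting path W2→J4 (+1); matched 2.
Augmenting path W4→J2 (+1); matched 3.
Augmenting path W5→J7 (+1); matched 4.
Augmenting path W6→J5 (+1); matched 5.
Augmenting path W7→J5→W6→J2→W4→J8 (+1); matched 6.
No augmenting path remains; maximum matching = 6.
König certificate: {W2, W4, W5, W6, W7, J6} is a vertex cover of size 6 (every listed pair touches it), so no matching can be larger.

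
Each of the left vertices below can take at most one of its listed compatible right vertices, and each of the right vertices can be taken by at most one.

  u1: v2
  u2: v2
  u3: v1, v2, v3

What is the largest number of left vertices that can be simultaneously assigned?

2

Unit-capacity flow: source→left, listed edges, right→sink; max matching = max flow.
Augmenting path u1→v2 (+1); matched 1.
Augmenting path u3→v1 (+1); matched 2.
No augmenting path remains; maximum matching = 2.
König certificate: {u3, v2} is a vertex cover of size 2 (every listed pair touches it), so no matching can be larger.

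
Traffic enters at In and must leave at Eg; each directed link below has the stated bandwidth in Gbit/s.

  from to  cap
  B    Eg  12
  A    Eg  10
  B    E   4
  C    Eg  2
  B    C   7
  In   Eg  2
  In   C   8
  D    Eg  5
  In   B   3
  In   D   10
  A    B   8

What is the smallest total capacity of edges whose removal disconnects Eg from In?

12

Augment In→Eg: bottleneck 2, flow now 2.
Augment In→B→Eg: bottleneck 3, flow now 5.
Augment In→C→Eg: bottleneck 2, flow now 7.
Augment In→D→Eg: bottleneck 5, flow now 12.
No augmenting path remains; maximum flow = 12.
By max-flow min-cut, the minimum cut capacity equals the max flow.
In the residual graph, reachable from In: {In, C, D}.
Min-cut edges: In→B (3), In→Eg (2), C→Eg (2), D→Eg (5); capacity 3 + 2 + 2 + 5 = 12.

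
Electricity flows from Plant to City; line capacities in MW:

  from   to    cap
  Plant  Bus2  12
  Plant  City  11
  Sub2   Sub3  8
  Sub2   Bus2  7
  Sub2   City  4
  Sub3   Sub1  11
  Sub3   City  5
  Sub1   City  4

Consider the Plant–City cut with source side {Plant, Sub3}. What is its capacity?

39

Edges leaving {Plant, Sub3}: Plant→Bus2 (12), Plant→City (11), Sub3→Sub1 (11), Sub3→City (5).
Cut capacity = 12 + 11 + 11 + 5 = 39.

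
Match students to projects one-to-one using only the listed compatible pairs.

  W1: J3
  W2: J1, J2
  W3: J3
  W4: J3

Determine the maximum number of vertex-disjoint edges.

2

Unit-capacity flow: source→left, listed edges, right→sink; max matching = max flow.
Augmenting path W1→J3 (+1); matched 1.
Augmenting path W2→J1 (+1); matched 2.
No augmenting path remains; maximum matching = 2.
König certificate: {W2, J3} is a vertex cover of size 2 (every listed pair touches it), so no matching can be larger.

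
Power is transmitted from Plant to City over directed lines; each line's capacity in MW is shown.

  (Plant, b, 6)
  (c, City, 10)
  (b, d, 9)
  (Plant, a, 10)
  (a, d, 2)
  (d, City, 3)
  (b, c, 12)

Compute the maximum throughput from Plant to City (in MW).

Augment Plant→a→d→City: bottleneck 2, flow now 2.
Augment Plant→b→c→City: bottleneck 6, flow now 8.
No augmenting path remains; maximum flow = 8.
In the residual graph, reachable from Plant: {Plant, a}.
Min-cut edges: Plant→b (6), a→d (2); capacity 6 + 2 = 8.
This cut is saturated, so no flow can exceed 8.

8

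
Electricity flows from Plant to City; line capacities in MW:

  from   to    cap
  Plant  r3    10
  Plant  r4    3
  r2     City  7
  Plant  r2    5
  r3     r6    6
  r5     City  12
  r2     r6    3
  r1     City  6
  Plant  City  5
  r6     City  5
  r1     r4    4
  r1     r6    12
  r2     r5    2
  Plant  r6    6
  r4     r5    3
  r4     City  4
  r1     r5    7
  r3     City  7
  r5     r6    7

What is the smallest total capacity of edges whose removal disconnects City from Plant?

25

Augment Plant→City: bottleneck 5, flow now 5.
Augment Plant→r2→City: bottleneck 5, flow now 10.
Augment Plant→r3→City: bottleneck 7, flow now 17.
Augment Plant→r4→City: bottleneck 3, flow now 20.
Augment Plant→r6→City: bottleneck 5, flow now 25.
No augmenting path remains; maximum flow = 25.
By max-flow min-cut, the minimum cut capacity equals the max flow.
In the residual graph, reachable from Plant: {Plant, r3, r6}.
Min-cut edges: Plant→r2 (5), Plant→r4 (3), Plant→City (5), r3→City (7), r6→City (5); capacity 5 + 3 + 5 + 7 + 5 = 25.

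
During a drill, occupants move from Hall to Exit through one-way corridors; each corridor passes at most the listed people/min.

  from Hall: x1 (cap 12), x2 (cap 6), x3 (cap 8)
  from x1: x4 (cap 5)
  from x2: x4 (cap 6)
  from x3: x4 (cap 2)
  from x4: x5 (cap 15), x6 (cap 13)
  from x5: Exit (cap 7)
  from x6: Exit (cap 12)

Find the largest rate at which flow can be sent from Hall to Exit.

13

Augment Hall→x1→x4→x5→Exit: bottleneck 5, flow now 5.
Augment Hall→x2→x4→x5→Exit: bottleneck 2, flow now 7.
Augment Hall→x2→x4→x6→Exit: bottleneck 4, flow now 11.
Augment Hall→x3→x4→x6→Exit: bottleneck 2, flow now 13.
No augmenting path remains; maximum flow = 13.
In the residual graph, reachable from Hall: {Hall, x1, x3}.
Min-cut edges: Hall→x2 (6), x1→x4 (5), x3→x4 (2); capacity 6 + 5 + 2 = 13.
This cut is saturated, so no flow can exceed 13.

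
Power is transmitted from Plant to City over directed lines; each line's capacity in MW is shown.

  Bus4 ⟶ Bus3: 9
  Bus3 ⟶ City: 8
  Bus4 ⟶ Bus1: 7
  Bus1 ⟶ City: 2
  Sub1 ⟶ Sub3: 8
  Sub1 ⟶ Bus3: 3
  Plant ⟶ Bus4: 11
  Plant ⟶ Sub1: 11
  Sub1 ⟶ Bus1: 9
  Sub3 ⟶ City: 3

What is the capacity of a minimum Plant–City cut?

13

Augment Plant→Sub1→Bus3→City: bottleneck 3, flow now 3.
Augment Plant→Sub1→Bus1→City: bottleneck 2, flow now 5.
Augment Plant→Sub1→Sub3→City: bottleneck 3, flow now 8.
Augment Plant→Bus4→Bus3→City: bottleneck 5, flow now 13.
No augmenting path remains; maximum flow = 13.
By max-flow min-cut, the minimum cut capacity equals the max flow.
In the residual graph, reachable from Plant: {Plant, Sub1, Bus4, Bus3, Bus1, Sub3}.
Min-cut edges: Bus3→City (8), Bus1→City (2), Sub3→City (3); capacity 8 + 2 + 3 = 13.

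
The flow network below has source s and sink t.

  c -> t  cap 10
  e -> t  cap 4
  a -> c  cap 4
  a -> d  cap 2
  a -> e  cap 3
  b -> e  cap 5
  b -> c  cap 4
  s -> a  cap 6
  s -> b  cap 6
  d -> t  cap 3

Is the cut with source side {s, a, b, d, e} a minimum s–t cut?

No — its capacity is 15, but the minimum cut has capacity 12.

Given cut capacity: 4 + 4 + 3 + 4 = 15.
Augment s→a→c→t: bottleneck 4, flow now 4.
Augment s→a→d→t: bottleneck 2, flow now 6.
Augment s→b→c→t: bottleneck 4, flow now 10.
Augment s→b→e→t: bottleneck 2, flow now 12.
No augmenting path remains; maximum flow = 12.
In the residual graph, reachable from s: {s}.
Min-cut edges: s→a (6), s→b (6); capacity 6 + 6 = 12.
Cut capacity 15 exceeds the max flow 12, so it is not minimum.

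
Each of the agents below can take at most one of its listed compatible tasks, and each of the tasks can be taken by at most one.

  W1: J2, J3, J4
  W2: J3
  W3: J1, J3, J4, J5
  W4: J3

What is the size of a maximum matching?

Unit-capacity flow: source→left, listed edges, right→sink; max matching = max flow.
Augmenting path W1→J2 (+1); matched 1.
Augmenting path W2→J3 (+1); matched 2.
Augmenting path W3→J1 (+1); matched 3.
No augmenting path remains; maximum matching = 3.
König certificate: {W1, W3, J3} is a vertex cover of size 3 (every listed pair touches it), so no matching can be larger.

3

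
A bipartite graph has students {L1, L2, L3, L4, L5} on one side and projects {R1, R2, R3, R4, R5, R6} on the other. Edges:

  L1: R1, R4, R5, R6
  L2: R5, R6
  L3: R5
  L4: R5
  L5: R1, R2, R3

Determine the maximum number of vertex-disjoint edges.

4

Unit-capacity flow: source→left, listed edges, right→sink; max matching = max flow.
Augmenting path L1→R1 (+1); matched 1.
Augmenting path L2→R5 (+1); matched 2.
Augmenting path L5→R2 (+1); matched 3.
Augmenting path L3→R5→L2→R6 (+1); matched 4.
No augmenting path remains; maximum matching = 4.
König certificate: {L1, L2, L5, R5} is a vertex cover of size 4 (every listed pair touches it), so no matching can be larger.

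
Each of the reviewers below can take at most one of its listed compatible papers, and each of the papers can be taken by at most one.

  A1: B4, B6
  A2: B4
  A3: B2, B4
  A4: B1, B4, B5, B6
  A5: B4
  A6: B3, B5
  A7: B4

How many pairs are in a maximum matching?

5

Unit-capacity flow: source→left, listed edges, right→sink; max matching = max flow.
Augmenting path A1→B4 (+1); matched 1.
Augmenting path A3→B2 (+1); matched 2.
Augmenting path A4→B1 (+1); matched 3.
Augmenting path A6→B3 (+1); matched 4.
Augmenting path A2→B4→A1→B6 (+1); matched 5.
No augmenting path remains; maximum matching = 5.
König certificate: {A1, A3, A4, A6, B4} is a vertex cover of size 5 (every listed pair touches it), so no matching can be larger.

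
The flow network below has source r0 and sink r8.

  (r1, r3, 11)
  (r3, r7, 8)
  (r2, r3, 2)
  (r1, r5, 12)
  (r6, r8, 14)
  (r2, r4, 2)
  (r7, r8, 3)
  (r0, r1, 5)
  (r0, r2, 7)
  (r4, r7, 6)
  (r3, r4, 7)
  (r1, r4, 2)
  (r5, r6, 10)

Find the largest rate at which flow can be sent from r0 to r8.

Augment r0→r1→r3→r7→r8: bottleneck 3, flow now 3.
Augment r0→r1→r5→r6→r8: bottleneck 2, flow now 5.
Augment r0→r2→r3→r1→r5→r6→r8: bottleneck 2, flow now 7. (uses reverse residual edge)
Augment r0→r2→r4→r7→r3→r1→r5→r6→r8: bottleneck 1, flow now 8. (uses reverse residual edge)
No augmenting path remains; maximum flow = 8.
In the residual graph, reachable from r0: {r0, r2, r3, r4, r7}.
Min-cut edges: r0→r1 (5), r7→r8 (3); capacity 5 + 3 = 8.
This cut is saturated, so no flow can exceed 8.

8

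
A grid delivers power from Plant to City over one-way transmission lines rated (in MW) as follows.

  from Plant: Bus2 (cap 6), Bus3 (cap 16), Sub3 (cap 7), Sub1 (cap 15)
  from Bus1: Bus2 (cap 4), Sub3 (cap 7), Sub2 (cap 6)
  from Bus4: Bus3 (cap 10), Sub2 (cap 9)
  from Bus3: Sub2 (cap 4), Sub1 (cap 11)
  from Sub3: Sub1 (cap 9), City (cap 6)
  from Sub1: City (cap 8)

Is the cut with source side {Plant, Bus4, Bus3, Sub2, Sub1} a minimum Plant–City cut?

No — its capacity is 21, but the minimum cut has capacity 14.

Given cut capacity: 6 + 7 + 8 = 21.
Augment Plant→Sub3→City: bottleneck 6, flow now 6.
Augment Plant→Sub1→City: bottleneck 8, flow now 14.
No augmenting path remains; maximum flow = 14.
In the residual graph, reachable from Plant: {Plant, Bus2, Bus3, Sub3, Sub2, Sub1}.
Min-cut edges: Sub3→City (6), Sub1→City (8); capacity 6 + 8 = 14.
Cut capacity 21 exceeds the max flow 14, so it is not minimum.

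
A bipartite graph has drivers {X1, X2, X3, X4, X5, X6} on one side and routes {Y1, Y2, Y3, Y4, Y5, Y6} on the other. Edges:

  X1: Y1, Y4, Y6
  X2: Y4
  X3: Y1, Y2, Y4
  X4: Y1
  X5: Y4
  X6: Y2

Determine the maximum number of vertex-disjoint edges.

4

Unit-capacity flow: source→left, listed edges, right→sink; max matching = max flow.
Augmenting path X1→Y1 (+1); matched 1.
Augmenting path X2→Y4 (+1); matched 2.
Augmenting path X3→Y2 (+1); matched 3.
Augmenting path X4→Y1→X1→Y6 (+1); matched 4.
No augmenting path remains; maximum matching = 4.
König certificate: {X1, Y1, Y2, Y4} is a vertex cover of size 4 (every listed pair touches it), so no matching can be larger.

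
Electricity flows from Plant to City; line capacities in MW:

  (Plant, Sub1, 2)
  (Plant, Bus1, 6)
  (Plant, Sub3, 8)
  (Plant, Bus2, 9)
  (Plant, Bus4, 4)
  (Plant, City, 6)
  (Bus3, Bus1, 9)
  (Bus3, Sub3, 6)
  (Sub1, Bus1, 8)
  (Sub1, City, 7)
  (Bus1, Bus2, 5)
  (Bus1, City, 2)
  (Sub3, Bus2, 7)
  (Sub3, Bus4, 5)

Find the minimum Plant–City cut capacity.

10

Augment Plant→City: bottleneck 6, flow now 6.
Augment Plant→Sub1→City: bottleneck 2, flow now 8.
Augment Plant→Bus1→City: bottleneck 2, flow now 10.
No augmenting path remains; maximum flow = 10.
By max-flow min-cut, the minimum cut capacity equals the max flow.
In the residual graph, reachable from Plant: {Plant, Bus1, Sub3, Bus2, Bus4}.
Min-cut edges: Plant→Sub1 (2), Plant→City (6), Bus1→City (2); capacity 2 + 6 + 2 = 10.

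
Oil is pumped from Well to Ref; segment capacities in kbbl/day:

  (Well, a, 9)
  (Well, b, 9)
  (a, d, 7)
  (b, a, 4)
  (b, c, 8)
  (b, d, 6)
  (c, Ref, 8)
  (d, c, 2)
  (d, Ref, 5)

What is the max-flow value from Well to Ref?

13

Augment Well→a→d→Ref: bottleneck 5, flow now 5.
Augment Well→b→c→Ref: bottleneck 8, flow now 13.
No augmenting path remains; maximum flow = 13.
In the residual graph, reachable from Well: {Well, a, b, c, d}.
Min-cut edges: c→Ref (8), d→Ref (5); capacity 8 + 5 = 13.
This cut is saturated, so no flow can exceed 13.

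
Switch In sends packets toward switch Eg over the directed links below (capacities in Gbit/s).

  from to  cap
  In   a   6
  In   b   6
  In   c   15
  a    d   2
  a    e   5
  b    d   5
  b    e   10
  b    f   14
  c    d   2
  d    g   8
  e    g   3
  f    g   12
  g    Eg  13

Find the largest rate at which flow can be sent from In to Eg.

13

Augment In→a→d→g→Eg: bottleneck 2, flow now 2.
Augment In→a→e→g→Eg: bottleneck 3, flow now 5.
Augment In→b→d→g→Eg: bottleneck 5, flow now 10.
Augment In→b→f→g→Eg: bottleneck 1, flow now 11.
Augment In→c→d→g→Eg: bottleneck 1, flow now 12.
Augment In→c→d→b→f→g→Eg: bottleneck 1, flow now 13. (uses reverse residual edge)
No augmenting path remains; maximum flow = 13.
In the residual graph, reachable from In: {In, a, c, e}.
Min-cut edges: In→b (6), a→d (2), c→d (2), e→g (3); capacity 6 + 2 + 2 + 3 = 13.
This cut is saturated, so no flow can exceed 13.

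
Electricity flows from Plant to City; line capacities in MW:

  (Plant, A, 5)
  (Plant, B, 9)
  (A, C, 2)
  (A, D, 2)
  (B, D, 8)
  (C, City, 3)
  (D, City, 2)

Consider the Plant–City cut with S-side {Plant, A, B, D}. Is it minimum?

Given cut capacity: 2 + 2 = 4.
Augment Plant→A→C→City: bottleneck 2, flow now 2.
Augment Plant→A→D→City: bottleneck 2, flow now 4.
No augmenting path remains; maximum flow = 4.
Cut capacity 4 equals the max flow, so it is a minimum cut.

Yes — it is a minimum cut (capacity 4).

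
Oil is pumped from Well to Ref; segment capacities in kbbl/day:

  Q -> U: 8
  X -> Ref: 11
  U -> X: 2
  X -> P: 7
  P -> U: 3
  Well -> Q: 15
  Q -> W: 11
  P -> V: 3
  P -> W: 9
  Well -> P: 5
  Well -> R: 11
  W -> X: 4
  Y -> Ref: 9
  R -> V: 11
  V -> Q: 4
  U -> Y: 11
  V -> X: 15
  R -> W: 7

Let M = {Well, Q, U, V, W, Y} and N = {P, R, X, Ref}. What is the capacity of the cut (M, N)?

Edges leaving {Well, Q, U, V, W, Y}: Well→P (5), Well→R (11), U→X (2), V→X (15), W→X (4), Y→Ref (9).
Cut capacity = 5 + 11 + 2 + 15 + 4 + 9 = 46.

46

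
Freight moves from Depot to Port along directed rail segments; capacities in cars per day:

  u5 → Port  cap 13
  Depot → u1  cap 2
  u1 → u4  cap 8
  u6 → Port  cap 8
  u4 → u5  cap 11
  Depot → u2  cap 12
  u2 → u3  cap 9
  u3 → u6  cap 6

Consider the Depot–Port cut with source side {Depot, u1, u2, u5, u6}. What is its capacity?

38

Edges leaving {Depot, u1, u2, u5, u6}: u1→u4 (8), u2→u3 (9), u5→Port (13), u6→Port (8).
Cut capacity = 8 + 9 + 13 + 8 = 38.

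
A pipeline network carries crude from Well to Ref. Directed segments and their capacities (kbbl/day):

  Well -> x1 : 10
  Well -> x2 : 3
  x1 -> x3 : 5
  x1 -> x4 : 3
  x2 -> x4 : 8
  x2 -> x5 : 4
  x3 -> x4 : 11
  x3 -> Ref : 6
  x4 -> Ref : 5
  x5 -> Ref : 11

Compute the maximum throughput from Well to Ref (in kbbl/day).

Augment Well→x1→x3→Ref: bottleneck 5, flow now 5.
Augment Well→x1→x4→Ref: bottleneck 3, flow now 8.
Augment Well→x2→x4→Ref: bottleneck 2, flow now 10.
Augment Well→x2→x5→Ref: bottleneck 1, flow now 11.
No augmenting path remains; maximum flow = 11.
In the residual graph, reachable from Well: {Well, x1}.
Min-cut edges: Well→x2 (3), x1→x3 (5), x1→x4 (3); capacity 3 + 5 + 3 = 11.
This cut is saturated, so no flow can exceed 11.

11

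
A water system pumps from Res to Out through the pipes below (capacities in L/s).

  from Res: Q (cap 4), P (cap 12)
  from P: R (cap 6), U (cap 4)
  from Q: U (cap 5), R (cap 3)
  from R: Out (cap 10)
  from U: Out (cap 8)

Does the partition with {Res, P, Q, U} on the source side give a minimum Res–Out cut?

Given cut capacity: 6 + 3 + 8 = 17.
Augment Res→P→R→Out: bottleneck 6, flow now 6.
Augment Res→P→U→Out: bottleneck 4, flow now 10.
Augment Res→Q→R→Out: bottleneck 3, flow now 13.
Augment Res→Q→U→Out: bottleneck 1, flow now 14.
No augmenting path remains; maximum flow = 14.
In the residual graph, reachable from Res: {Res, P}.
Min-cut edges: Res→Q (4), P→R (6), P→U (4); capacity 4 + 6 + 4 = 14.
Cut capacity 17 exceeds the max flow 14, so it is not minimum.

No — its capacity is 17, but the minimum cut has capacity 14.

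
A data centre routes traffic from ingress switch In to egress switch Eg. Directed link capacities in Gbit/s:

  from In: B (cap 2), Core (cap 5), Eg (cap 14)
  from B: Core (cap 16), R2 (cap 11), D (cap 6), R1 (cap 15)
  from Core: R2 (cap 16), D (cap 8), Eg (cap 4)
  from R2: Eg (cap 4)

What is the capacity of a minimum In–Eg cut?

Augment In→Eg: bottleneck 14, flow now 14.
Augment In→Core→Eg: bottleneck 4, flow now 18.
Augment In→B→R2→Eg: bottleneck 2, flow now 20.
Augment In→Core→R2→Eg: bottleneck 1, flow now 21.
No augmenting path remains; maximum flow = 21.
By max-flow min-cut, the minimum cut capacity equals the max flow.
In the residual graph, reachable from In: {In}.
Min-cut edges: In→B (2), In→Core (5), In→Eg (14); capacity 2 + 5 + 14 = 21.

21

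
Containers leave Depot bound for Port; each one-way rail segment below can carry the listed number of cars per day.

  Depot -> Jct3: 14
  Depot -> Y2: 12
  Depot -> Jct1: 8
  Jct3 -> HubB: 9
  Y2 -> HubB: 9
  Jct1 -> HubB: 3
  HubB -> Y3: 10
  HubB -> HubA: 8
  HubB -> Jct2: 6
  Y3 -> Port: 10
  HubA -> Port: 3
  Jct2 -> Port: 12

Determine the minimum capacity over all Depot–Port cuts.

Augment Depot→Jct3→HubB→Y3→Port: bottleneck 9, flow now 9.
Augment Depot→Y2→HubB→Y3→Port: bottleneck 1, flow now 10.
Augment Depot→Y2→HubB→HubA→Port: bottleneck 3, flow now 13.
Augment Depot→Y2→HubB→Jct2→Port: bottleneck 5, flow now 18.
Augment Depot→Jct1→HubB→Jct2→Port: bottleneck 1, flow now 19.
No augmenting path remains; maximum flow = 19.
By max-flow min-cut, the minimum cut capacity equals the max flow.
In the residual graph, reachable from Depot: {Depot, Jct3, Y2, Jct1, HubB, HubA}.
Min-cut edges: HubB→Y3 (10), HubB→Jct2 (6), HubA→Port (3); capacity 10 + 6 + 3 = 19.

19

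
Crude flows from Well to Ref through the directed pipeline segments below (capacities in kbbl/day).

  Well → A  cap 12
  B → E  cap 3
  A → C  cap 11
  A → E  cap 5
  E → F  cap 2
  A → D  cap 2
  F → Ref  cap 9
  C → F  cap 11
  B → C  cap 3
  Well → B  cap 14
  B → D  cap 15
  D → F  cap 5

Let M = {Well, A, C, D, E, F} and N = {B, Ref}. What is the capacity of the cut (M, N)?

23

Edges leaving {Well, A, C, D, E, F}: Well→B (14), F→Ref (9).
Cut capacity = 14 + 9 = 23.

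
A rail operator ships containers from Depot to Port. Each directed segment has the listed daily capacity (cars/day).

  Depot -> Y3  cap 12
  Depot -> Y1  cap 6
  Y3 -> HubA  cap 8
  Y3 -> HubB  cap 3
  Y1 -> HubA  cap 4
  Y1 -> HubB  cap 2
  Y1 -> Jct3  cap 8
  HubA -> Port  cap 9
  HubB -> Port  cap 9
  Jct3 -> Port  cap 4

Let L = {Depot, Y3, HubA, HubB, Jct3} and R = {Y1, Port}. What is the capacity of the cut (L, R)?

28

Edges leaving {Depot, Y3, HubA, HubB, Jct3}: Depot→Y1 (6), HubA→Port (9), HubB→Port (9), Jct3→Port (4).
Cut capacity = 6 + 9 + 9 + 4 = 28.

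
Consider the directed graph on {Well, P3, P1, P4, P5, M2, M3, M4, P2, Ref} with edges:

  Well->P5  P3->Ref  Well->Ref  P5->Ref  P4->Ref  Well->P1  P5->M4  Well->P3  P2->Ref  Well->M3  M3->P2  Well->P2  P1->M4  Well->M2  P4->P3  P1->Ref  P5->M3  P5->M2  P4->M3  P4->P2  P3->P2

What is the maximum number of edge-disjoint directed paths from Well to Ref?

Assign every edge capacity 1; by Menger, the answer equals the max flow.
Path Well→Ref (+1); total 1.
Path Well→P3→Ref (+1); total 2.
Path Well→P1→Ref (+1); total 3.
Path Well→P5→Ref (+1); total 4.
Path Well→P2→Ref (+1); total 5.
No residual Well→Ref path; max flow = 5.
Certifying cut of size 5: {P2→Ref, Well→P1, Well→P3, Well→P5, Well→Ref}.

5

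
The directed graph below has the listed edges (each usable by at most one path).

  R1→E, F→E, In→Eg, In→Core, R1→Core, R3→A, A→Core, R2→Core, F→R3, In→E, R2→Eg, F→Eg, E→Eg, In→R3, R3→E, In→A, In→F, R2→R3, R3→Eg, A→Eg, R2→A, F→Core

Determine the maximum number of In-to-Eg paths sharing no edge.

Assign every edge capacity 1; by Menger, the answer equals the max flow.
Path In→Eg (+1); total 1.
Path In→F→Eg (+1); total 2.
Path In→R3→Eg (+1); total 3.
Path In→A→Eg (+1); total 4.
Path In→E→Eg (+1); total 5.
No residual In→Eg path; max flow = 5.
Certifying cut of size 5: {In→A, In→E, In→Eg, In→F, In→R3}.

5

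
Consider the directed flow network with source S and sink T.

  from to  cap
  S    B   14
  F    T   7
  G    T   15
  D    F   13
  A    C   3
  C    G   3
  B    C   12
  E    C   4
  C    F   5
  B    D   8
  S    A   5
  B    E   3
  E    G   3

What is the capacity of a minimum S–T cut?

Augment S→A→C→F→T: bottleneck 3, flow now 3.
Augment S→B→C→F→T: bottleneck 2, flow now 5.
Augment S→B→C→G→T: bottleneck 3, flow now 8.
Augment S→B→D→F→T: bottleneck 2, flow now 10.
Augment S→B→E→G→T: bottleneck 3, flow now 13.
No augmenting path remains; maximum flow = 13.
By max-flow min-cut, the minimum cut capacity equals the max flow.
In the residual graph, reachable from S: {S, A, B, C, D, F}.
Min-cut edges: B→E (3), C→G (3), F→T (7); capacity 3 + 3 + 7 = 13.

13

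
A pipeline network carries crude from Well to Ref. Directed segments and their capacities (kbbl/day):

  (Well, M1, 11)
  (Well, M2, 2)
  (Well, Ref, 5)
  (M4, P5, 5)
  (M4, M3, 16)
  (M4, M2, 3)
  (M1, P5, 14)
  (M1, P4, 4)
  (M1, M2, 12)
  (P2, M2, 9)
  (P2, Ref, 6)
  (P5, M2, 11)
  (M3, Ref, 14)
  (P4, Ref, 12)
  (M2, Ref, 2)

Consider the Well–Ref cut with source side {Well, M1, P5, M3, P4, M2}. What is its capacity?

33

Edges leaving {Well, M1, P5, M3, P4, M2}: Well→Ref (5), M3→Ref (14), P4→Ref (12), M2→Ref (2).
Cut capacity = 5 + 14 + 12 + 2 = 33.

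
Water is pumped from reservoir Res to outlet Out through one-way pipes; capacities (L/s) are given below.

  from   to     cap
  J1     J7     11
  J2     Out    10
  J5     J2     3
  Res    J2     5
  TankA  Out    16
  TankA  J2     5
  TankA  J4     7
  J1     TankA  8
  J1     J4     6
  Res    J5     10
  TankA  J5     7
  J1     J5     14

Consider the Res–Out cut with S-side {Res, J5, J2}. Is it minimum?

No — its capacity is 10, but the minimum cut has capacity 8.

Given cut capacity: 10 = 10.
Augment Res→J2→Out: bottleneck 5, flow now 5.
Augment Res→J5→J2→Out: bottleneck 3, flow now 8.
No augmenting path remains; maximum flow = 8.
In the residual graph, reachable from Res: {Res, J5}.
Min-cut edges: Res→J2 (5), J5→J2 (3); capacity 5 + 3 = 8.
Cut capacity 10 exceeds the max flow 8, so it is not minimum.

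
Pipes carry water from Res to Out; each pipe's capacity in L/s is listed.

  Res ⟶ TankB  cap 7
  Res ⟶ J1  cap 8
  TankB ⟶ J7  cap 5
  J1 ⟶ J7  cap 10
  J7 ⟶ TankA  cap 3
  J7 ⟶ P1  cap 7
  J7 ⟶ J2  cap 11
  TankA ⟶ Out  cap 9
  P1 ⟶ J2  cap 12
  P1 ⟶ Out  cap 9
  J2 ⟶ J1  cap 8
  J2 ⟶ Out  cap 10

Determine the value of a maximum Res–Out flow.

Augment Res→TankB→J7→TankA→Out: bottleneck 3, flow now 3.
Augment Res→TankB→J7→P1→Out: bottleneck 2, flow now 5.
Augment Res→J1→J7→P1→Out: bottleneck 5, flow now 10.
Augment Res→J1→J7→J2→Out: bottleneck 3, flow now 13.
No augmenting path remains; maximum flow = 13.
In the residual graph, reachable from Res: {Res, TankB}.
Min-cut edges: Res→J1 (8), TankB→J7 (5); capacity 8 + 5 = 13.
This cut is saturated, so no flow can exceed 13.

13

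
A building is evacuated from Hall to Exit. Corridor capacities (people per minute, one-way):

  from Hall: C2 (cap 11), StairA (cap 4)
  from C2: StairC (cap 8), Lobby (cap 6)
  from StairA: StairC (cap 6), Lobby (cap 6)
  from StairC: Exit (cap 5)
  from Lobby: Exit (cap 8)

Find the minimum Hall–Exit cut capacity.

13

Augment Hall→C2→StairC→Exit: bottleneck 5, flow now 5.
Augment Hall→C2→Lobby→Exit: bottleneck 6, flow now 11.
Augment Hall→StairA→Lobby→Exit: bottleneck 2, flow now 13.
No augmenting path remains; maximum flow = 13.
By max-flow min-cut, the minimum cut capacity equals the max flow.
In the residual graph, reachable from Hall: {Hall, C2, StairA, StairC, Lobby}.
Min-cut edges: StairC→Exit (5), Lobby→Exit (8); capacity 5 + 8 = 13.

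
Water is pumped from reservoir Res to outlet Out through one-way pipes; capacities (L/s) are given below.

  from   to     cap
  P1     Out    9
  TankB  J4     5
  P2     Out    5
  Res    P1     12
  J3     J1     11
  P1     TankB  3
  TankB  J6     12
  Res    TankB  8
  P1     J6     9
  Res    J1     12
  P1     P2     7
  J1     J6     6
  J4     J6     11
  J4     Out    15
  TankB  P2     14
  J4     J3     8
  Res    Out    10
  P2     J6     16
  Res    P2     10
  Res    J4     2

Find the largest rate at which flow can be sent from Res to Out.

31

Augment Res→Out: bottleneck 10, flow now 10.
Augment Res→P1→Out: bottleneck 9, flow now 19.
Augment Res→J4→Out: bottleneck 2, flow now 21.
Augment Res→P2→Out: bottleneck 5, flow now 26.
Augment Res→TankB→J4→Out: bottleneck 5, flow now 31.
No augmenting path remains; maximum flow = 31.
In the residual graph, reachable from Res: {Res, P1, TankB, P2, J1, J6}.
Min-cut edges: Res→J4 (2), Res→Out (10), P1→Out (9), TankB→J4 (5), P2→Out (5); capacity 2 + 10 + 9 + 5 + 5 = 31.
This cut is saturated, so no flow can exceed 31.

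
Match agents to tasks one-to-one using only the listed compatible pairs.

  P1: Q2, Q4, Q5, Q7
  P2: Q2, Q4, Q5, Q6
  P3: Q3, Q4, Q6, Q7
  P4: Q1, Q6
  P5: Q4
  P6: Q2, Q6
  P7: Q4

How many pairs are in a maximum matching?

6

Unit-capacity flow: source→left, listed edges, right→sink; max matching = max flow.
Augmenting path P1→Q2 (+1); matched 1.
Augmenting path P2→Q4 (+1); matched 2.
Augmenting path P3→Q3 (+1); matched 3.
Augmenting path P4→Q1 (+1); matched 4.
Augmenting path P6→Q6 (+1); matched 5.
Augmenting path P5→Q4→P2→Q5 (+1); matched 6.
No augmenting path remains; maximum matching = 6.
König certificate: {P1, P2, P3, P4, P6, Q4} is a vertex cover of size 6 (every listed pair touches it), so no matching can be larger.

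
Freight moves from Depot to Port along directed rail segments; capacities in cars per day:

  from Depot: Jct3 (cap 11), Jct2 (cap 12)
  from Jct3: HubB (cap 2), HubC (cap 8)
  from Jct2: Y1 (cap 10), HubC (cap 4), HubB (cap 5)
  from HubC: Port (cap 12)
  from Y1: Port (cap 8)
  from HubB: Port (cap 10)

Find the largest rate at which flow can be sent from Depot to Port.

22

Augment Depot→Jct3→HubC→Port: bottleneck 8, flow now 8.
Augment Depot→Jct3→HubB→Port: bottleneck 2, flow now 10.
Augment Depot→Jct2→HubC→Port: bottleneck 4, flow now 14.
Augment Depot→Jct2→Y1→Port: bottleneck 8, flow now 22.
No augmenting path remains; maximum flow = 22.
In the residual graph, reachable from Depot: {Depot, Jct3}.
Min-cut edges: Depot→Jct2 (12), Jct3→HubC (8), Jct3→HubB (2); capacity 12 + 8 + 2 = 22.
This cut is saturated, so no flow can exceed 22.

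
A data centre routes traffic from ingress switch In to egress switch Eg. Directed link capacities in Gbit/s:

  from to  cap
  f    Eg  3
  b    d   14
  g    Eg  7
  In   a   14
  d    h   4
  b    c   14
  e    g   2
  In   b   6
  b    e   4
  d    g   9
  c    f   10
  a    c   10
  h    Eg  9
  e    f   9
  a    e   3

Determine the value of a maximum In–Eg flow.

Augment In→a→c→f→Eg: bottleneck 3, flow now 3.
Augment In→a→e→g→Eg: bottleneck 2, flow now 5.
Augment In→b→d→g→Eg: bottleneck 5, flow now 10.
Augment In→b→d→h→Eg: bottleneck 1, flow now 11.
No augmenting path remains; maximum flow = 11.
In the residual graph, reachable from In: {In, a, c, e, f}.
Min-cut edges: In→b (6), e→g (2), f→Eg (3); capacity 6 + 2 + 3 = 11.
This cut is saturated, so no flow can exceed 11.

11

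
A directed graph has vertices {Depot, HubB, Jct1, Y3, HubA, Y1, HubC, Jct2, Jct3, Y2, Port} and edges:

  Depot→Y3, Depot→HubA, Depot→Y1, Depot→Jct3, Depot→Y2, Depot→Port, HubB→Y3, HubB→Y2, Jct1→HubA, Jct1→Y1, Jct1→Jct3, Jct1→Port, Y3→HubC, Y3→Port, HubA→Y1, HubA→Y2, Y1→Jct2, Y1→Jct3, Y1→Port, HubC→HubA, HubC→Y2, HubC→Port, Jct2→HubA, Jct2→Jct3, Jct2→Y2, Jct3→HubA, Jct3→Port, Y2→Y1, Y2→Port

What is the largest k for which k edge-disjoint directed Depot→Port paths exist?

5

Assign every edge capacity 1; by Menger, the answer equals the max flow.
Path Depot→Port (+1); total 1.
Path Depot→Y3→Port (+1); total 2.
Path Depot→Y1→Port (+1); total 3.
Path Depot→Jct3→Port (+1); total 4.
Path Depot→Y2→Port (+1); total 5.
No residual Depot→Port path; max flow = 5.
Certifying cut of size 5: {Depot→Port, Depot→Y3, Jct3→Port, Y1→Port, Y2→Port}.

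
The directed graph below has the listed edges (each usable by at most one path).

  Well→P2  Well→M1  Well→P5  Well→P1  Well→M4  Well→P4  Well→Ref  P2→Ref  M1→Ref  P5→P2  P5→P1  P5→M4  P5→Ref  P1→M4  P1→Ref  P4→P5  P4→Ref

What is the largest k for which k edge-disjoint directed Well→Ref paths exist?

6

Assign every edge capacity 1; by Menger, the answer equals the max flow.
Path Well→Ref (+1); total 1.
Path Well→P2→Ref (+1); total 2.
Path Well→M1→Ref (+1); total 3.
Path Well→P5→Ref (+1); total 4.
Path Well→P1→Ref (+1); total 5.
Path Well→P4→Ref (+1); total 6.
No residual Well→Ref path; max flow = 6.
Certifying cut of size 6: {Well→M1, Well→P1, Well→P2, Well→P4, Well→P5, Well→Ref}.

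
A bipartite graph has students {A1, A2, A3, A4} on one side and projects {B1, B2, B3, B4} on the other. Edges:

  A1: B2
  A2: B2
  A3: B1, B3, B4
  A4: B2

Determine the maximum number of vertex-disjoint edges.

2

Unit-capacity flow: source→left, listed edges, right→sink; max matching = max flow.
Augmenting path A1→B2 (+1); matched 1.
Augmenting path A3→B1 (+1); matched 2.
No augmenting path remains; maximum matching = 2.
König certificate: {A3, B2} is a vertex cover of size 2 (every listed pair touches it), so no matching can be larger.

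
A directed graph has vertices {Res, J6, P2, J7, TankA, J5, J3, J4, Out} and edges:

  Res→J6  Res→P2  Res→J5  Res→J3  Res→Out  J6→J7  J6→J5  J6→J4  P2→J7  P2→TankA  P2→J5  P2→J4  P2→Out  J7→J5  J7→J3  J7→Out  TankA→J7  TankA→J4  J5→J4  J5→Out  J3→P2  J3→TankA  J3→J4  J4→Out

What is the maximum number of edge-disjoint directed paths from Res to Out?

Assign every edge capacity 1; by Menger, the answer equals the max flow.
Path Res→Out (+1); total 1.
Path Res→P2→Out (+1); total 2.
Path Res→J5→Out (+1); total 3.
Path Res→J6→J7→Out (+1); total 4.
Path Res→J3→J4→Out (+1); total 5.
No residual Res→Out path; max flow = 5.
Certifying cut of size 5: {Res→J3, Res→J5, Res→J6, Res→Out, Res→P2}.

5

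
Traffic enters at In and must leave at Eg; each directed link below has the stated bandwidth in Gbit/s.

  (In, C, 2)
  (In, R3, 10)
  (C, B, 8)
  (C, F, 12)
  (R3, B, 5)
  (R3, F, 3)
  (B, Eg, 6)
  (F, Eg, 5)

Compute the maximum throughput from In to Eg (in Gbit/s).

10

Augment In→C→B→Eg: bottleneck 2, flow now 2.
Augment In→R3→B→Eg: bottleneck 4, flow now 6.
Augment In→R3→F→Eg: bottleneck 3, flow now 9.
Augment In→R3→B→C→F→Eg: bottleneck 1, flow now 10. (uses reverse residual edge)
No augmenting path remains; maximum flow = 10.
In the residual graph, reachable from In: {In, R3}.
Min-cut edges: In→C (2), R3→B (5), R3→F (3); capacity 2 + 5 + 3 = 10.
This cut is saturated, so no flow can exceed 10.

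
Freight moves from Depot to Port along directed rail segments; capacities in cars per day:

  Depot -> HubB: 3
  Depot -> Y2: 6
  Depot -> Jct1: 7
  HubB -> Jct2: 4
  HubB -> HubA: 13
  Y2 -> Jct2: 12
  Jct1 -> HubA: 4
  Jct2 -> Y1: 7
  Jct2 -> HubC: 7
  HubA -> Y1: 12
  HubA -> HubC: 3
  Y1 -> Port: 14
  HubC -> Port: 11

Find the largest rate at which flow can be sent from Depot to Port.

Augment Depot→HubB→Jct2→Y1→Port: bottleneck 3, flow now 3.
Augment Depot→Y2→Jct2→Y1→Port: bottleneck 4, flow now 7.
Augment Depot→Y2→Jct2→HubC→Port: bottleneck 2, flow now 9.
Augment Depot→Jct1→HubA→Y1→Port: bottleneck 4, flow now 13.
No augmenting path remains; maximum flow = 13.
In the residual graph, reachable from Depot: {Depot, Jct1}.
Min-cut edges: Depot→HubB (3), Depot→Y2 (6), Jct1→HubA (4); capacity 3 + 6 + 4 = 13.
This cut is saturated, so no flow can exceed 13.

13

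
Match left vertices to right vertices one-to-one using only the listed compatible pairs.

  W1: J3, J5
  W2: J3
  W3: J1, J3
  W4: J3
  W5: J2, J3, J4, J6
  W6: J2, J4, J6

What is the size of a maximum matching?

5

Unit-capacity flow: source→left, listed edges, right→sink; max matching = max flow.
Augmenting path W1→J3 (+1); matched 1.
Augmenting path W3→J1 (+1); matched 2.
Augmenting path W5→J2 (+1); matched 3.
Augmenting path W6→J4 (+1); matched 4.
Augmenting path W2→J3→W1→J5 (+1); matched 5.
No augmenting path remains; maximum matching = 5.
König certificate: {W1, W3, W5, W6, J3} is a vertex cover of size 5 (every listed pair touches it), so no matching can be larger.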